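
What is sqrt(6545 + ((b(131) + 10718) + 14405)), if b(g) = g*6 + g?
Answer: 7*sqrt(665) ≈ 180.51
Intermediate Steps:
b(g) = 7*g (b(g) = 6*g + g = 7*g)
sqrt(6545 + ((b(131) + 10718) + 14405)) = sqrt(6545 + ((7*131 + 10718) + 14405)) = sqrt(6545 + ((917 + 10718) + 14405)) = sqrt(6545 + (11635 + 14405)) = sqrt(6545 + 26040) = sqrt(32585) = 7*sqrt(665)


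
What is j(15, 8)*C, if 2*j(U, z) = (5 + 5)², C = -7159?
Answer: -357950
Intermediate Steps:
j(U, z) = 50 (j(U, z) = (5 + 5)²/2 = (½)*10² = (½)*100 = 50)
j(15, 8)*C = 50*(-7159) = -357950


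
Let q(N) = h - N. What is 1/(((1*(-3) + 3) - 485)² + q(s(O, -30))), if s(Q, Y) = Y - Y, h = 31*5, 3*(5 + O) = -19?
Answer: 1/235380 ≈ 4.2484e-6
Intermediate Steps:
O = -34/3 (O = -5 + (⅓)*(-19) = -5 - 19/3 = -34/3 ≈ -11.333)
h = 155
s(Q, Y) = 0
q(N) = 155 - N
1/(((1*(-3) + 3) - 485)² + q(s(O, -30))) = 1/(((1*(-3) + 3) - 485)² + (155 - 1*0)) = 1/(((-3 + 3) - 485)² + (155 + 0)) = 1/((0 - 485)² + 155) = 1/((-485)² + 155) = 1/(235225 + 155) = 1/235380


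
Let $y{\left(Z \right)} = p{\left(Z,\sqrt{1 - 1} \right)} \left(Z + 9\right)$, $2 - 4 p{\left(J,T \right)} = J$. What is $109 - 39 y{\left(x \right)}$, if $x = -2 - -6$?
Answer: $\frac{725}{2} \approx 362.5$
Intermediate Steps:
$p{\left(J,T \right)} = \frac{1}{2} - \frac{J}{4}$
$x = 4$ ($x = -2 + 6 = 4$)
$y{\left(Z \right)} = \left(\frac{1}{2} - \frac{Z}{4}\right) \left(9 + Z\right)$ ($y{\left(Z \right)} = \left(\frac{1}{2} - \frac{Z}{4}\right) \left(Z + 9\right) = \left(\frac{1}{2} - \frac{Z}{4}\right) \left(9 + Z\right)$)
$109 - 39 y{\left(x \right)} = 109 - 39 \left(- \frac{\left(-2 + 4\right) \left(9 + 4\right)}{4}\right) = 109 - 39 \left(\left(- \frac{1}{4}\right) 2 \cdot 13\right) = 109 - - \frac{507}{2} = 109 + \frac{507}{2} = \frac{725}{2}$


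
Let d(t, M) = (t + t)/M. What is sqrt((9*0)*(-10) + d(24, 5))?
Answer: 4*sqrt(15)/5 ≈ 3.0984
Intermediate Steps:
d(t, M) = 2*t/M (d(t, M) = (2*t)/M = 2*t/M)
sqrt((9*0)*(-10) + d(24, 5)) = sqrt((9*0)*(-10) + 2*24/5) = sqrt(0*(-10) + 2*24*(1/5)) = sqrt(0 + 48/5) = sqrt(48/5) = 4*sqrt(15)/5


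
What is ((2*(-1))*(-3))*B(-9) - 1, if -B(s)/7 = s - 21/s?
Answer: 279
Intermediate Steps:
B(s) = -7*s + 147/s (B(s) = -7*(s - 21/s) = -7*s + 147/s)
((2*(-1))*(-3))*B(-9) - 1 = ((2*(-1))*(-3))*(-7*(-9) + 147/(-9)) - 1 = (-2*(-3))*(63 + 147*(-1/9)) - 1 = 6*(63 - 49/3) - 1 = 6*(140/3) - 1 = 280 - 1 = 279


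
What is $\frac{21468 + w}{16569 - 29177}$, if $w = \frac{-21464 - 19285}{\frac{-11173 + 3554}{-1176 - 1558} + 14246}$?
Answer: $- \frac{418099964439}{245579777632} \approx -1.7025$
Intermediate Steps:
$w = - \frac{111407766}{38956183}$ ($w = - \frac{40749}{- \frac{7619}{-2734} + 14246} = - \frac{40749}{\left(-7619\right) \left(- \frac{1}{2734}\right) + 14246} = - \frac{40749}{\frac{7619}{2734} + 14246} = - \frac{40749}{\frac{38956183}{2734}} = \left(-40749\right) \frac{2734}{38956183} = - \frac{111407766}{38956183} \approx -2.8598$)
$\frac{21468 + w}{16569 - 29177} = \frac{21468 - \frac{111407766}{38956183}}{16569 - 29177} = \frac{836199928878}{38956183 \left(-12608\right)} = \frac{836199928878}{38956183} \left(- \frac{1}{12608}\right) = - \frac{418099964439}{245579777632}$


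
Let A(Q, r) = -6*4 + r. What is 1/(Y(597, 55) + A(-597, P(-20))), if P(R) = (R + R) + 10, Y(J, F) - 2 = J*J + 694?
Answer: 1/357051 ≈ 2.8007e-6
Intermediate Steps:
Y(J, F) = 696 + J² (Y(J, F) = 2 + (J*J + 694) = 2 + (J² + 694) = 2 + (694 + J²) = 696 + J²)
P(R) = 10 + 2*R (P(R) = 2*R + 10 = 10 + 2*R)
A(Q, r) = -24 + r
1/(Y(597, 55) + A(-597, P(-20))) = 1/((696 + 597²) + (-24 + (10 + 2*(-20)))) = 1/((696 + 356409) + (-24 + (10 - 40))) = 1/(357105 + (-24 - 30)) = 1/(357105 - 54) = 1/357051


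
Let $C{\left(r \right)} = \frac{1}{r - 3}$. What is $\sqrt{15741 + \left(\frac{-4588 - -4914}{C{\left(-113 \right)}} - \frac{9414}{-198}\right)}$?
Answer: $\frac{i \sqrt{2665322}}{11} \approx 148.42 i$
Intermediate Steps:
$C{\left(r \right)} = \frac{1}{-3 + r}$
$\sqrt{15741 + \left(\frac{-4588 - -4914}{C{\left(-113 \right)}} - \frac{9414}{-198}\right)} = \sqrt{15741 + \left(\frac{-4588 - -4914}{\frac{1}{-3 - 113}} - \frac{9414}{-198}\right)} = \sqrt{15741 + \left(\frac{-4588 + 4914}{\frac{1}{-116}} - - \frac{523}{11}\right)} = \sqrt{15741 + \left(\frac{326}{- \frac{1}{116}} + \frac{523}{11}\right)} = \sqrt{15741 + \left(326 \left(-116\right) + \frac{523}{11}\right)} = \sqrt{15741 + \left(-37816 + \frac{523}{11}\right)} = \sqrt{15741 - \frac{415453}{11}} = \sqrt{- \frac{242302}{11}} = \frac{i \sqrt{2665322}}{11}$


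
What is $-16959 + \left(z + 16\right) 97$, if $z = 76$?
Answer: $-8035$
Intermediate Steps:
$-16959 + \left(z + 16\right) 97 = -16959 + \left(76 + 16\right) 97 = -16959 + 92 \cdot 97 = -16959 + 8924 = -8035$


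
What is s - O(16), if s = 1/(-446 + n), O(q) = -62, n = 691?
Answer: 15191/245 ≈ 62.004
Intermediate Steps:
s = 1/245 (s = 1/(-446 + 691) = 1/245 ≈ 0.0040816)
s - O(16) = 1/245 - 1*(-62) = 1/245 + 62 = 15191/245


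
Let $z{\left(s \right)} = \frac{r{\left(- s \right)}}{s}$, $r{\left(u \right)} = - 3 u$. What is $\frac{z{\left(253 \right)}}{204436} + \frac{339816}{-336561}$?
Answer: $- \frac{23156538031}{22935061532} \approx -1.0097$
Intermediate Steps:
$z{\left(s \right)} = 3$ ($z{\left(s \right)} = \frac{\left(-3\right) \left(- s\right)}{s} = \frac{3 s}{s} = 3$)
$\frac{z{\left(253 \right)}}{204436} + \frac{339816}{-336561} = \frac{3}{204436} + \frac{339816}{-336561} = 3 \cdot \frac{1}{204436} + 339816 \left(- \frac{1}{336561}\right) = \frac{3}{204436} - \frac{113272}{112187} = - \frac{23156538031}{22935061532}$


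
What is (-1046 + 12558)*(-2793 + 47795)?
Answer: 518063024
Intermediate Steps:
(-1046 + 12558)*(-2793 + 47795) = 11512*45002 = 518063024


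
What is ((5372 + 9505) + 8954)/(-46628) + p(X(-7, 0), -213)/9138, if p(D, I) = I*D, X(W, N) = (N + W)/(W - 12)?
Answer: -701184705/1349274436 ≈ -0.51968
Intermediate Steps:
X(W, N) = (N + W)/(-12 + W)
p(D, I) = D*I
((5372 + 9505) + 8954)/(-46628) + p(X(-7, 0), -213)/9138 = ((5372 + 9505) + 8954)/(-46628) + (((0 - 7)/(-12 - 7))*(-213))/9138 = (14877 + 8954)*(-1/46628) + ((-7/(-19))*(-213))*(1/9138) = 23831*(-1/46628) + (-1/19*(-7)*(-213))*(1/9138) = -23831/46628 + ((7/19)*(-213))*(1/9138) = -23831/46628 - 1491/19*1/9138 = -23831/46628 - 497/57874 = -701184705/1349274436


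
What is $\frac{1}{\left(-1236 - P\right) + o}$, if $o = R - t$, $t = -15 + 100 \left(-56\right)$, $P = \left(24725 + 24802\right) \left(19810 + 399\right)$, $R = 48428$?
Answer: $- \frac{1}{1000838336} \approx -9.9916 \cdot 10^{-10}$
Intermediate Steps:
$P = 1000891143$ ($P = 49527 \cdot 20209 = 1000891143$)
$t = -5615$ ($t = -15 - 5600 = -5615$)
$o = 54043$ ($o = 48428 - -5615 = 48428 + 5615 = 54043$)
$\frac{1}{\left(-1236 - P\right) + o} = \frac{1}{\left(-1236 - 1000891143\right) + 54043} = \frac{1}{-1000892379 + 54043} = \frac{1}{-1000838336} = - \frac{1}{1000838336}$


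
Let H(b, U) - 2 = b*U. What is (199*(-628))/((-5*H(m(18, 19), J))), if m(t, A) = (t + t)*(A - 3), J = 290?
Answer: 62486/417605 ≈ 0.14963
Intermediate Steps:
m(t, A) = 2*t*(-3 + A) (m(t, A) = (2*t)*(-3 + A) = 2*t*(-3 + A))
H(b, U) = 2 + U*b (H(b, U) = 2 + b*U = 2 + U*b)
(199*(-628))/((-5*H(m(18, 19), J))) = (199*(-628))/((-5*(2 + 290*(2*18*(-3 + 19))))) = -124972*(-1/(5*(2 + 290*(2*18*16)))) = -124972*(-1/(5*(2 + 290*576))) = -124972*(-1/(5*(2 + 167040))) = -124972/((-5*167042)) = -124972/(-835210) = -124972*(-1/835210) = 62486/417605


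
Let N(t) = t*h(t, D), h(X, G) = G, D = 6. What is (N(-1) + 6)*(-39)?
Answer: 0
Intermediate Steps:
N(t) = 6*t (N(t) = t*6 = 6*t)
(N(-1) + 6)*(-39) = (6*(-1) + 6)*(-39) = (-6 + 6)*(-39) = 0*(-39) = 0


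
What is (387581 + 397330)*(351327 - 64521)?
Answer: 225117184266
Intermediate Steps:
(387581 + 397330)*(351327 - 64521) = 784911*286806 = 225117184266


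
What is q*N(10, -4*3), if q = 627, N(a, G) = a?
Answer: 6270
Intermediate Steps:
q*N(10, -4*3) = 627*10 = 6270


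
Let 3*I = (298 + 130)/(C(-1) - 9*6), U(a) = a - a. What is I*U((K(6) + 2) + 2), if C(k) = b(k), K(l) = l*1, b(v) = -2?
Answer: 0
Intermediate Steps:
K(l) = l
C(k) = -2
U(a) = 0
I = -107/42 (I = ((298 + 130)/(-2 - 9*6))/3 = (428/(-2 - 54))/3 = (428/(-56))/3 = (428*(-1/56))/3 = (⅓)*(-107/14) = -107/42 ≈ -2.5476)
I*U((K(6) + 2) + 2) = -107/42*0 = 0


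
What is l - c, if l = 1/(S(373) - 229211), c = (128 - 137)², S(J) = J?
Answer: -18535879/228838 ≈ -81.000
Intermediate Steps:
c = 81 (c = (-9)² = 81)
l = -1/228838 (l = 1/(373 - 229211) = 1/(-228838) = -1/228838 ≈ -4.3699e-6)
l - c = -1/228838 - 1*81 = -1/228838 - 81 = -18535879/228838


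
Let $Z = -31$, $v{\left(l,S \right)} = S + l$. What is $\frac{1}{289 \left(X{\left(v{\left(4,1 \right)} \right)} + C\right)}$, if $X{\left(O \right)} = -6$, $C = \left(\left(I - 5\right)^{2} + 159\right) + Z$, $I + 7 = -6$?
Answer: $\frac{1}{128894} \approx 7.7583 \cdot 10^{-6}$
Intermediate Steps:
$I = -13$ ($I = -7 - 6 = -13$)
$C = 452$ ($C = \left(\left(-13 - 5\right)^{2} + 159\right) - 31 = \left(\left(-18\right)^{2} + 159\right) - 31 = \left(324 + 159\right) - 31 = 483 - 31 = 452$)
$\frac{1}{289 \left(X{\left(v{\left(4,1 \right)} \right)} + C\right)} = \frac{1}{289 \left(-6 + 452\right)} = \frac{1}{289 \cdot 446} = \frac{1}{128894}$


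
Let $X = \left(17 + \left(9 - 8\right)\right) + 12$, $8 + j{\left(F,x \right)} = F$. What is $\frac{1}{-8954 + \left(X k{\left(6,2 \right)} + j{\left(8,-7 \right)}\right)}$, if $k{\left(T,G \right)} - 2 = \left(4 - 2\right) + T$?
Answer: $- \frac{1}{8654} \approx -0.00011555$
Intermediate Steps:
$j{\left(F,x \right)} = -8 + F$
$X = 30$ ($X = \left(17 + \left(9 - 8\right)\right) + 12 = \left(17 + 1\right) + 12 = 18 + 12 = 30$)
$k{\left(T,G \right)} = 4 + T$ ($k{\left(T,G \right)} = 2 + \left(\left(4 - 2\right) + T\right) = 2 + \left(2 + T\right) = 4 + T$)
$\frac{1}{-8954 + \left(X k{\left(6,2 \right)} + j{\left(8,-7 \right)}\right)} = \frac{1}{-8954 + \left(30 \left(4 + 6\right) + \left(-8 + 8\right)\right)} = \frac{1}{-8954 + \left(30 \cdot 10 + 0\right)} = \frac{1}{-8954 + \left(300 + 0\right)} = \frac{1}{-8954 + 300} = \frac{1}{-8654} = - \frac{1}{8654}$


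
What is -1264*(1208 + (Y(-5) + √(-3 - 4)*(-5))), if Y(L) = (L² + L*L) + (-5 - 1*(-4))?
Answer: -1588848 + 6320*I*√7 ≈ -1.5888e+6 + 16721.0*I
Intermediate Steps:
Y(L) = -1 + 2*L² (Y(L) = (L² + L²) + (-5 + 4) = 2*L² - 1 = -1 + 2*L²)
-1264*(1208 + (Y(-5) + √(-3 - 4)*(-5))) = -1264*(1208 + ((-1 + 2*(-5)²) + √(-3 - 4)*(-5))) = -1264*(1208 + ((-1 + 2*25) + √(-7)*(-5))) = -1264*(1208 + ((-1 + 50) + (I*√7)*(-5))) = -1264*(1208 + (49 - 5*I*√7)) = -1264*(1257 - 5*I*√7) = -1588848 + 6320*I*√7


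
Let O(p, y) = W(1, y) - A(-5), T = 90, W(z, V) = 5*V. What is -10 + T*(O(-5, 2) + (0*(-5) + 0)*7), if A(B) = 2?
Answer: 710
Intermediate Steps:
O(p, y) = -2 + 5*y (O(p, y) = 5*y - 1*2 = 5*y - 2 = -2 + 5*y)
-10 + T*(O(-5, 2) + (0*(-5) + 0)*7) = -10 + 90*((-2 + 5*2) + (0*(-5) + 0)*7) = -10 + 90*((-2 + 10) + (0 + 0)*7) = -10 + 90*(8 + 0*7) = -10 + 90*(8 + 0) = -10 + 90*8 = -10 + 720 = 710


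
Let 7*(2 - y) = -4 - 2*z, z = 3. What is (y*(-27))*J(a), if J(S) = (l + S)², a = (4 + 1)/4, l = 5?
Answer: -50625/14 ≈ -3616.1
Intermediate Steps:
a = 5/4 (a = 5*(¼) = 5/4 ≈ 1.2500)
y = 24/7 (y = 2 - (-4 - 2*3)/7 = 2 - (-4 - 6)/7 = 2 - ⅐*(-10) = 2 + 10/7 = 24/7 ≈ 3.4286)
J(S) = (5 + S)²
(y*(-27))*J(a) = ((24/7)*(-27))*(5 + 5/4)² = -648*(25/4)²/7 = -648/7*625/16 = -50625/14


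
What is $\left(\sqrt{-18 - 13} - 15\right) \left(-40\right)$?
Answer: $600 - 40 i \sqrt{31} \approx 600.0 - 222.71 i$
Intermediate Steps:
$\left(\sqrt{-18 - 13} - 15\right) \left(-40\right) = \left(\sqrt{-31} - 15\right) \left(-40\right) = \left(i \sqrt{31} - 15\right) \left(-40\right) = \left(-15 + i \sqrt{31}\right) \left(-40\right) = 600 - 40 i \sqrt{31}$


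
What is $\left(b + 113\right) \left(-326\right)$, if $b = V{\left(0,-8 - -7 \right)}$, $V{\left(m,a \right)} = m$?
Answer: $-36838$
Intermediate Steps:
$b = 0$
$\left(b + 113\right) \left(-326\right) = \left(0 + 113\right) \left(-326\right) = 113 \left(-326\right) = -36838$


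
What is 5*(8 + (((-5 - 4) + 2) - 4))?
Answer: -15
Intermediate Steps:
5*(8 + (((-5 - 4) + 2) - 4)) = 5*(8 + ((-9 + 2) - 4)) = 5*(8 + (-7 - 4)) = 5*(8 - 11) = 5*(-3) = -15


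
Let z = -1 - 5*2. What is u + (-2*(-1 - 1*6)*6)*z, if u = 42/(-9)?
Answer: -2786/3 ≈ -928.67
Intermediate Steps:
u = -14/3 (u = 42*(-1/9) = -14/3 ≈ -4.6667)
z = -11 (z = -1 - 10 = -11)
u + (-2*(-1 - 1*6)*6)*z = -14/3 + (-2*(-1 - 1*6)*6)*(-11) = -14/3 + (-2*(-1 - 6)*6)*(-11) = -14/3 + (-2*(-7)*6)*(-11) = -14/3 + (14*6)*(-11) = -14/3 + 84*(-11) = -14/3 - 924 = -2786/3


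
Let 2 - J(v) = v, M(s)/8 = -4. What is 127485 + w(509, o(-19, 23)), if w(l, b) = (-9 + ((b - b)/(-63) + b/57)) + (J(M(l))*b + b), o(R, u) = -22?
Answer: 7222220/57 ≈ 1.2671e+5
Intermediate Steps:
M(s) = -32 (M(s) = 8*(-4) = -32)
J(v) = 2 - v
w(l, b) = -9 + 1996*b/57 (w(l, b) = (-9 + ((b - b)/(-63) + b/57)) + ((2 - 1*(-32))*b + b) = (-9 + (0*(-1/63) + b*(1/57))) + ((2 + 32)*b + b) = (-9 + (0 + b/57)) + (34*b + b) = (-9 + b/57) + 35*b = -9 + 1996*b/57)
127485 + w(509, o(-19, 23)) = 127485 + (-9 + (1996/57)*(-22)) = 127485 + (-9 - 43912/57) = 127485 - 44425/57 = 7222220/57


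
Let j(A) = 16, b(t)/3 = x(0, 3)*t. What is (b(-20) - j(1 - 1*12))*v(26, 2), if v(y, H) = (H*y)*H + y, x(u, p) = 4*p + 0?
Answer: -95680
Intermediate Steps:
x(u, p) = 4*p
v(y, H) = y + y*H² (v(y, H) = y*H² + y = y + y*H²)
b(t) = 36*t (b(t) = 3*((4*3)*t) = 3*(12*t) = 36*t)
(b(-20) - j(1 - 1*12))*v(26, 2) = (36*(-20) - 1*16)*(26*(1 + 2²)) = (-720 - 16)*(26*(1 + 4)) = -19136*5 = -736*130 = -95680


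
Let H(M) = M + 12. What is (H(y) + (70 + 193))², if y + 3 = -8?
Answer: 69696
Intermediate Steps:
y = -11 (y = -3 - 8 = -11)
H(M) = 12 + M
(H(y) + (70 + 193))² = ((12 - 11) + (70 + 193))² = (1 + 263)² = 264² = 69696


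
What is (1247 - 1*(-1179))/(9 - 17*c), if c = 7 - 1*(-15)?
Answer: -2426/365 ≈ -6.6466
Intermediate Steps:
c = 22 (c = 7 + 15 = 22)
(1247 - 1*(-1179))/(9 - 17*c) = (1247 - 1*(-1179))/(9 - 17*22) = (1247 + 1179)/(9 - 374) = 2426/(-365) = 2426*(-1/365) = -2426/365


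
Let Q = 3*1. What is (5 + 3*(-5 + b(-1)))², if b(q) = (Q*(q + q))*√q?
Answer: -224 + 360*I ≈ -224.0 + 360.0*I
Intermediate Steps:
Q = 3
b(q) = 6*q^(3/2) (b(q) = (3*(q + q))*√q = (3*(2*q))*√q = (6*q)*√q = 6*q^(3/2))
(5 + 3*(-5 + b(-1)))² = (5 + 3*(-5 + 6*(-1)^(3/2)))² = (5 + 3*(-5 + 6*(-I)))² = (5 + 3*(-5 - 6*I))² = (5 + (-15 - 18*I))² = (-10 - 18*I)²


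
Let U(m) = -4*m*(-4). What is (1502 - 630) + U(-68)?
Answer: -216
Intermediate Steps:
U(m) = 16*m
(1502 - 630) + U(-68) = (1502 - 630) + 16*(-68) = 872 - 1088 = -216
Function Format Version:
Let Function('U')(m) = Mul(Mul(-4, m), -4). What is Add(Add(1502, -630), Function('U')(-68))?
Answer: -216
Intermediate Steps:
Function('U')(m) = Mul(16, m)
Add(Add(1502, -630), Function('U')(-68)) = Add(Add(1502, -630), Mul(16, -68)) = Add(872, -1088) = -216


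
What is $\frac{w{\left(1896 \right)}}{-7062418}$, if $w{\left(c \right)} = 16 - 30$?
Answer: $\frac{7}{3531209} \approx 1.9823 \cdot 10^{-6}$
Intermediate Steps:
$w{\left(c \right)} = -14$ ($w{\left(c \right)} = 16 - 30 = -14$)
$\frac{w{\left(1896 \right)}}{-7062418} = - \frac{14}{-7062418} = \left(-14\right) \left(- \frac{1}{7062418}\right) = \frac{7}{3531209}$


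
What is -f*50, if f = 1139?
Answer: -56950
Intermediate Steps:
-f*50 = -1*1139*50 = -1139*50 = -56950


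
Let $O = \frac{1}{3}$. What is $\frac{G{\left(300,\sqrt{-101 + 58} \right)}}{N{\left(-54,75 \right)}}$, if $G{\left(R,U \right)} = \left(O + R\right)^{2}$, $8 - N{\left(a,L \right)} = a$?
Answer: $\frac{811801}{558} \approx 1454.8$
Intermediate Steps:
$O = \frac{1}{3} \approx 0.33333$
$N{\left(a,L \right)} = 8 - a$
$G{\left(R,U \right)} = \left(\frac{1}{3} + R\right)^{2}$
$\frac{G{\left(300,\sqrt{-101 + 58} \right)}}{N{\left(-54,75 \right)}} = \frac{\frac{1}{9} \left(1 + 3 \cdot 300\right)^{2}}{8 - -54} = \frac{\frac{1}{9} \left(1 + 900\right)^{2}}{8 + 54} = \frac{\frac{1}{9} \cdot 901^{2}}{62} = \frac{1}{9} \cdot 811801 \cdot \frac{1}{62} = \frac{811801}{9} \cdot \frac{1}{62} = \frac{811801}{558}$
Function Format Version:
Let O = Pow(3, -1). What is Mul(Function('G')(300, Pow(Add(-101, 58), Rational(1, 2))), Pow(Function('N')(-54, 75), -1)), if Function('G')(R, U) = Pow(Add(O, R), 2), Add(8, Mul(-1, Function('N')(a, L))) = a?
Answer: Rational(811801, 558) ≈ 1454.8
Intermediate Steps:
O = Rational(1, 3) ≈ 0.33333
Function('N')(a, L) = Add(8, Mul(-1, a))
Function('G')(R, U) = Pow(Add(Rational(1, 3), R), 2)
Mul(Function('G')(300, Pow(Add(-101, 58), Rational(1, 2))), Pow(Function('N')(-54, 75), -1)) = Mul(Mul(Rational(1, 9), Pow(Add(1, Mul(3, 300)), 2)), Pow(Add(8, Mul(-1, -54)), -1)) = Mul(Mul(Rational(1, 9), Pow(Add(1, 900), 2)), Pow(Add(8, 54), -1)) = Mul(Mul(Rational(1, 9), Pow(901, 2)), Pow(62, -1)) = Mul(Mul(Rational(1, 9), 811801), Rational(1, 62)) = Mul(Rational(811801, 9), Rational(1, 62)) = Rational(811801, 558)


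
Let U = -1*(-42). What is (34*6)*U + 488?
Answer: 9056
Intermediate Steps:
U = 42
(34*6)*U + 488 = (34*6)*42 + 488 = 204*42 + 488 = 8568 + 488 = 9056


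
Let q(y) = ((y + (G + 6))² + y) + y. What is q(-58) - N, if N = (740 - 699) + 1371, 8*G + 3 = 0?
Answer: 77769/64 ≈ 1215.1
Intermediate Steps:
G = -3/8 (G = -3/8 + (⅛)*0 = -3/8 + 0 = -3/8 ≈ -0.37500)
q(y) = (45/8 + y)² + 2*y (q(y) = ((y + (-3/8 + 6))² + y) + y = ((y + 45/8)² + y) + y = ((45/8 + y)² + y) + y = (y + (45/8 + y)²) + y = (45/8 + y)² + 2*y)
N = 1412 (N = 41 + 1371 = 1412)
q(-58) - N = (2*(-58) + (45 + 8*(-58))²/64) - 1*1412 = (-116 + (45 - 464)²/64) - 1412 = (-116 + (1/64)*(-419)²) - 1412 = (-116 + (1/64)*175561) - 1412 = (-116 + 175561/64) - 1412 = 168137/64 - 1412 = 77769/64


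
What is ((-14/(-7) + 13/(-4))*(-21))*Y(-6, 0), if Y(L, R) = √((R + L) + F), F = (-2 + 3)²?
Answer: 105*I*√5/4 ≈ 58.697*I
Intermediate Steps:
F = 1 (F = 1² = 1)
Y(L, R) = √(1 + L + R) (Y(L, R) = √((R + L) + 1) = √((L + R) + 1) = √(1 + L + R))
((-14/(-7) + 13/(-4))*(-21))*Y(-6, 0) = ((-14/(-7) + 13/(-4))*(-21))*√(1 - 6 + 0) = ((-14*(-⅐) + 13*(-¼))*(-21))*√(-5) = ((2 - 13/4)*(-21))*(I*√5) = (-5/4*(-21))*(I*√5) = 105*(I*√5)/4 = 105*I*√5/4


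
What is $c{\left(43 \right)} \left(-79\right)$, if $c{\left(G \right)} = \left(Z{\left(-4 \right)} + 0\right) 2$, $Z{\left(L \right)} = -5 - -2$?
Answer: $474$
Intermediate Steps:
$Z{\left(L \right)} = -3$ ($Z{\left(L \right)} = -5 + 2 = -3$)
$c{\left(G \right)} = -6$ ($c{\left(G \right)} = \left(-3 + 0\right) 2 = \left(-3\right) 2 = -6$)
$c{\left(43 \right)} \left(-79\right) = \left(-6\right) \left(-79\right) = 474$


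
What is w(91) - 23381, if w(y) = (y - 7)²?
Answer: -16325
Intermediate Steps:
w(y) = (-7 + y)²
w(91) - 23381 = (-7 + 91)² - 23381 = 84² - 23381 = 7056 - 23381 = -16325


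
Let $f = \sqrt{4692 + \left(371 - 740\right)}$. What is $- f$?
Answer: $- \sqrt{4323} \approx -65.75$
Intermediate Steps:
$f = \sqrt{4323}$ ($f = \sqrt{4692 - 369} = \sqrt{4323} \approx 65.75$)
$- f = - \sqrt{4323}$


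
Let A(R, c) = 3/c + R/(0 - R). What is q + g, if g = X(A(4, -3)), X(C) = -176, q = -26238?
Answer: -26414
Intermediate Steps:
A(R, c) = -1 + 3/c (A(R, c) = 3/c + R/((-R)) = 3/c + R*(-1/R) = 3/c - 1 = -1 + 3/c)
g = -176
q + g = -26238 - 176 = -26414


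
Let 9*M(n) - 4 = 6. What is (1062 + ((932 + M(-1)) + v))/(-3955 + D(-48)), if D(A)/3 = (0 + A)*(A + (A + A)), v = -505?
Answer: 13411/151029 ≈ 0.088798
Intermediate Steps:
M(n) = 10/9 (M(n) = 4/9 + (⅑)*6 = 4/9 + ⅔ = 10/9)
D(A) = 9*A² (D(A) = 3*((0 + A)*(A + (A + A))) = 3*(A*(A + 2*A)) = 3*(A*(3*A)) = 3*(3*A²) = 9*A²)
(1062 + ((932 + M(-1)) + v))/(-3955 + D(-48)) = (1062 + ((932 + 10/9) - 505))/(-3955 + 9*(-48)²) = (1062 + (8398/9 - 505))/(-3955 + 9*2304) = (1062 + 3853/9)/(-3955 + 20736) = (13411/9)/16781 = (13411/9)*(1/16781) = 13411/151029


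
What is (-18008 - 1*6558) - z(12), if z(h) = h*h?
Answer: -24710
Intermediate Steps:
z(h) = h²
(-18008 - 1*6558) - z(12) = (-18008 - 1*6558) - 1*12² = (-18008 - 6558) - 1*144 = -24566 - 144 = -24710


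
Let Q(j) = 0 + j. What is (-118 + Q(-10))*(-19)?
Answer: 2432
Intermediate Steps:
Q(j) = j
(-118 + Q(-10))*(-19) = (-118 - 10)*(-19) = -128*(-19) = 2432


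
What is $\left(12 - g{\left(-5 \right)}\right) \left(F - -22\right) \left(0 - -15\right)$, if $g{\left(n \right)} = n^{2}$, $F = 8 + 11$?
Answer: $-7995$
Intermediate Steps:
$F = 19$
$\left(12 - g{\left(-5 \right)}\right) \left(F - -22\right) \left(0 - -15\right) = \left(12 - \left(-5\right)^{2}\right) \left(19 - -22\right) \left(0 - -15\right) = \left(12 - 25\right) \left(19 + 22\right) \left(0 + 15\right) = \left(12 - 25\right) 41 \cdot 15 = \left(-13\right) 41 \cdot 15 = \left(-533\right) 15 = -7995$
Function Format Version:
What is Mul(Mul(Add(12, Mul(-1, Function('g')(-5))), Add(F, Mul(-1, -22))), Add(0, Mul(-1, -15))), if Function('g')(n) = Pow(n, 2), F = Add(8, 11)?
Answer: -7995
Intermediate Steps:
F = 19
Mul(Mul(Add(12, Mul(-1, Function('g')(-5))), Add(F, Mul(-1, -22))), Add(0, Mul(-1, -15))) = Mul(Mul(Add(12, Mul(-1, Pow(-5, 2))), Add(19, Mul(-1, -22))), Add(0, Mul(-1, -15))) = Mul(Mul(Add(12, Mul(-1, 25)), Add(19, 22)), Add(0, 15)) = Mul(Mul(Add(12, -25), 41), 15) = Mul(Mul(-13, 41), 15) = Mul(-533, 15) = -7995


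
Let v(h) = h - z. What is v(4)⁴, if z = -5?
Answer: 6561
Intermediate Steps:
v(h) = 5 + h (v(h) = h - 1*(-5) = h + 5 = 5 + h)
v(4)⁴ = (5 + 4)⁴ = 9⁴ = 6561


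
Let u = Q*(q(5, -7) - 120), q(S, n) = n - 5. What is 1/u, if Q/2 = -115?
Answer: 1/30360 ≈ 3.2938e-5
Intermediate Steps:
Q = -230 (Q = 2*(-115) = -230)
q(S, n) = -5 + n
u = 30360 (u = -230*((-5 - 7) - 120) = -230*(-12 - 120) = -230*(-132) = 30360)
1/u = 1/30360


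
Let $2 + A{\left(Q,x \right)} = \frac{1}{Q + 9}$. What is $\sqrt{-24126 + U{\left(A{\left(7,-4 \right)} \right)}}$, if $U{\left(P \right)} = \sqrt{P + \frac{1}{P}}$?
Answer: $\frac{\sqrt{-92740344 + 31 i \sqrt{37727}}}{62} \approx 0.0050423 + 155.33 i$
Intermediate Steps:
$A{\left(Q,x \right)} = -2 + \frac{1}{9 + Q}$ ($A{\left(Q,x \right)} = -2 + \frac{1}{Q + 9} = -2 + \frac{1}{9 + Q}$)
$\sqrt{-24126 + U{\left(A{\left(7,-4 \right)} \right)}} = \sqrt{-24126 + \sqrt{\frac{-17 - 14}{9 + 7} + \frac{1}{\frac{1}{9 + 7} \left(-17 - 14\right)}}} = \sqrt{-24126 + \sqrt{\frac{-17 - 14}{16} + \frac{1}{\frac{1}{16} \left(-17 - 14\right)}}} = \sqrt{-24126 + \sqrt{\frac{1}{16} \left(-31\right) + \frac{1}{\frac{1}{16} \left(-31\right)}}} = \sqrt{-24126 + \sqrt{- \frac{31}{16} + \frac{1}{- \frac{31}{16}}}} = \sqrt{-24126 + \sqrt{- \frac{31}{16} - \frac{16}{31}}} = \sqrt{-24126 + \sqrt{- \frac{1217}{496}}} = \sqrt{-24126 + \frac{i \sqrt{37727}}{124}}$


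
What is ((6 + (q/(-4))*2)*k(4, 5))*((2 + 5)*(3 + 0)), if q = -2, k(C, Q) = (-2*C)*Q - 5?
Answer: -6615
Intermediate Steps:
k(C, Q) = -5 - 2*C*Q (k(C, Q) = -2*C*Q - 5 = -5 - 2*C*Q)
((6 + (q/(-4))*2)*k(4, 5))*((2 + 5)*(3 + 0)) = ((6 - 2/(-4)*2)*(-5 - 2*4*5))*((2 + 5)*(3 + 0)) = ((6 - 2*(-¼)*2)*(-5 - 40))*(7*3) = ((6 + (½)*2)*(-45))*21 = ((6 + 1)*(-45))*21 = (7*(-45))*21 = -315*21 = -6615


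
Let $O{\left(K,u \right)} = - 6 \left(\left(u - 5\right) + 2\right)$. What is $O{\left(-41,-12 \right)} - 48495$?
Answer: $-48405$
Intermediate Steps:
$O{\left(K,u \right)} = 18 - 6 u$ ($O{\left(K,u \right)} = - 6 \left(\left(-5 + u\right) + 2\right) = - 6 \left(-3 + u\right) = 18 - 6 u$)
$O{\left(-41,-12 \right)} - 48495 = \left(18 - -72\right) - 48495 = \left(18 + 72\right) - 48495 = 90 - 48495 = -48405$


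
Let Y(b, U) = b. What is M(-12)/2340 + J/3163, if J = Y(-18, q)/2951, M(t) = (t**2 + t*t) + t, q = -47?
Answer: 16513753/140010195 ≈ 0.11795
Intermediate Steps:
M(t) = t + 2*t**2 (M(t) = (t**2 + t**2) + t = 2*t**2 + t = t + 2*t**2)
J = -18/2951 ≈ -0.0060996
M(-12)/2340 + J/3163 = -12*(1 + 2*(-12))/2340 - 18/2951/3163 = -12*(1 - 24)*(1/2340) - 18/2951*1/3163 = -12*(-23)*(1/2340) - 18/9334013 = 276*(1/2340) - 18/9334013 = 23/195 - 18/9334013 = 16513753/140010195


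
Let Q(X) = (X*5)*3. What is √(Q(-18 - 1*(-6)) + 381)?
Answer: √201 ≈ 14.177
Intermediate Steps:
Q(X) = 15*X (Q(X) = (5*X)*3 = 15*X)
√(Q(-18 - 1*(-6)) + 381) = √(15*(-18 - 1*(-6)) + 381) = √(15*(-18 + 6) + 381) = √(15*(-12) + 381) = √(-180 + 381) = √201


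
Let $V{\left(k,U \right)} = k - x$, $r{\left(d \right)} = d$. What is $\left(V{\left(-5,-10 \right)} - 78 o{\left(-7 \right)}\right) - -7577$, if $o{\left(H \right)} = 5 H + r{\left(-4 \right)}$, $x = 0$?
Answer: $10614$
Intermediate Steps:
$o{\left(H \right)} = -4 + 5 H$ ($o{\left(H \right)} = 5 H - 4 = -4 + 5 H$)
$V{\left(k,U \right)} = k$ ($V{\left(k,U \right)} = k - 0 = k + 0 = k$)
$\left(V{\left(-5,-10 \right)} - 78 o{\left(-7 \right)}\right) - -7577 = \left(-5 - 78 \left(-4 + 5 \left(-7\right)\right)\right) - -7577 = \left(-5 - 78 \left(-4 - 35\right)\right) + 7577 = \left(-5 - -3042\right) + 7577 = \left(-5 + 3042\right) + 7577 = 3037 + 7577 = 10614$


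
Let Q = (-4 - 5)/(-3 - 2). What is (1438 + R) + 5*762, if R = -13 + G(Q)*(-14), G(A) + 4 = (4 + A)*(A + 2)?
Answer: 124561/25 ≈ 4982.4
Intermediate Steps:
Q = 9/5 (Q = -9/(-5) = -9*(-1/5) = 9/5 ≈ 1.8000)
G(A) = -4 + (2 + A)*(4 + A) (G(A) = -4 + (4 + A)*(A + 2) = -4 + (4 + A)*(2 + A) = -4 + (2 + A)*(4 + A))
R = -6639/25 (R = -13 + (4 + (9/5)**2 + 6*(9/5))*(-14) = -13 + (4 + 81/25 + 54/5)*(-14) = -13 + (451/25)*(-14) = -13 - 6314/25 = -6639/25 ≈ -265.56)
(1438 + R) + 5*762 = (1438 - 6639/25) + 5*762 = 29311/25 + 3810 = 124561/25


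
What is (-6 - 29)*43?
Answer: -1505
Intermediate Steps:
(-6 - 29)*43 = -35*43 = -1505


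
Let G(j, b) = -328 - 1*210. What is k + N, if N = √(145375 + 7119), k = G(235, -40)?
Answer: -538 + √152494 ≈ -147.50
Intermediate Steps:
G(j, b) = -538 (G(j, b) = -328 - 210 = -538)
k = -538
N = √152494 ≈ 390.50
k + N = -538 + √152494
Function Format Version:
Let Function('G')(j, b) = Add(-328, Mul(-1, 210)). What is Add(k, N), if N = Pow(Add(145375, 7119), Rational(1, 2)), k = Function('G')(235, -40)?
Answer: Add(-538, Pow(152494, Rational(1, 2))) ≈ -147.50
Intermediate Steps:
Function('G')(j, b) = -538 (Function('G')(j, b) = Add(-328, -210) = -538)
k = -538
N = Pow(152494, Rational(1, 2)) ≈ 390.50
Add(k, N) = Add(-538, Pow(152494, Rational(1, 2)))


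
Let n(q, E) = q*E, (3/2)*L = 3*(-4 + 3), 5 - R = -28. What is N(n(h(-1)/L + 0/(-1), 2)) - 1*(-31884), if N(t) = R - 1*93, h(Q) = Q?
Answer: 31824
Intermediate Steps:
R = 33 (R = 5 - 1*(-28) = 5 + 28 = 33)
L = -2 (L = 2*(3*(-4 + 3))/3 = 2*(3*(-1))/3 = (2/3)*(-3) = -2)
n(q, E) = E*q
N(t) = -60 (N(t) = 33 - 1*93 = 33 - 93 = -60)
N(n(h(-1)/L + 0/(-1), 2)) - 1*(-31884) = -60 - 1*(-31884) = -60 + 31884 = 31824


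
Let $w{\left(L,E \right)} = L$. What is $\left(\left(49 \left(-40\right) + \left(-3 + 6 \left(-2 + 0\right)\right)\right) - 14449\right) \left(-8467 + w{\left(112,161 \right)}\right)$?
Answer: $137222520$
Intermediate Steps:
$\left(\left(49 \left(-40\right) + \left(-3 + 6 \left(-2 + 0\right)\right)\right) - 14449\right) \left(-8467 + w{\left(112,161 \right)}\right) = \left(\left(49 \left(-40\right) + \left(-3 + 6 \left(-2 + 0\right)\right)\right) - 14449\right) \left(-8467 + 112\right) = \left(\left(-1960 + \left(-3 + 6 \left(-2\right)\right)\right) - 14449\right) \left(-8355\right) = \left(\left(-1960 - 15\right) - 14449\right) \left(-8355\right) = \left(-1975 - 14449\right) \left(-8355\right) = \left(-16424\right) \left(-8355\right) = 137222520$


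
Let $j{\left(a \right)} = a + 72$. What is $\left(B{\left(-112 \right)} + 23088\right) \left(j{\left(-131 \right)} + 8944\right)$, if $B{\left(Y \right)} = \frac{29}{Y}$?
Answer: $\frac{22975072895}{112} \approx 2.0513 \cdot 10^{8}$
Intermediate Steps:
$j{\left(a \right)} = 72 + a$
$\left(B{\left(-112 \right)} + 23088\right) \left(j{\left(-131 \right)} + 8944\right) = \left(\frac{29}{-112} + 23088\right) \left(\left(72 - 131\right) + 8944\right) = \left(29 \left(- \frac{1}{112}\right) + 23088\right) \left(-59 + 8944\right) = \left(- \frac{29}{112} + 23088\right) 8885 = \frac{2585827}{112} \cdot 8885 = \frac{22975072895}{112}$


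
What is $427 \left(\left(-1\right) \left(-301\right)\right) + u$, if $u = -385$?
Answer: $128142$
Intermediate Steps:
$427 \left(\left(-1\right) \left(-301\right)\right) + u = 427 \left(\left(-1\right) \left(-301\right)\right) - 385 = 427 \cdot 301 - 385 = 128527 - 385 = 128142$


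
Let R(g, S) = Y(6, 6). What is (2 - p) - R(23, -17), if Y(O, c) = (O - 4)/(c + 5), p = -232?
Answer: 2572/11 ≈ 233.82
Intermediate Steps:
Y(O, c) = (-4 + O)/(5 + c)
R(g, S) = 2/11 (R(g, S) = (-4 + 6)/(5 + 6) = 2/11)
(2 - p) - R(23, -17) = (2 - 1*(-232)) - 1*2/11 = (2 + 232) - 2/11 = 234 - 2/11 = 2572/11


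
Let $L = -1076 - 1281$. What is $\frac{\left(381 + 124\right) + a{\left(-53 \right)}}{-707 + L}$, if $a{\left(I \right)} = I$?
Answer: $- \frac{113}{766} \approx -0.14752$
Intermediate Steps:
$L = -2357$
$\frac{\left(381 + 124\right) + a{\left(-53 \right)}}{-707 + L} = \frac{\left(381 + 124\right) - 53}{-707 - 2357} = \frac{505 - 53}{-3064} = 452 \left(- \frac{1}{3064}\right) = - \frac{113}{766}$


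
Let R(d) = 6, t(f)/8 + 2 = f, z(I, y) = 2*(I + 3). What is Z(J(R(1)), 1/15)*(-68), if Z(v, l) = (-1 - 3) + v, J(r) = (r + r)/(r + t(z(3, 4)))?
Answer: 11288/43 ≈ 262.51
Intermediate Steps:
z(I, y) = 6 + 2*I (z(I, y) = 2*(3 + I) = 6 + 2*I)
t(f) = -16 + 8*f
J(r) = 2*r/(80 + r) (J(r) = (r + r)/(r + (-16 + 8*(6 + 2*3))) = (2*r)/(r + (-16 + 8*(6 + 6))) = (2*r)/(r + (-16 + 8*12)) = (2*r)/(r + (-16 + 96)) = (2*r)/(r + 80) = (2*r)/(80 + r) = 2*r/(80 + r))
Z(v, l) = -4 + v
Z(J(R(1)), 1/15)*(-68) = (-4 + 2*6/(80 + 6))*(-68) = (-4 + 2*6/86)*(-68) = (-4 + 2*6*(1/86))*(-68) = (-4 + 6/43)*(-68) = -166/43*(-68) = 11288/43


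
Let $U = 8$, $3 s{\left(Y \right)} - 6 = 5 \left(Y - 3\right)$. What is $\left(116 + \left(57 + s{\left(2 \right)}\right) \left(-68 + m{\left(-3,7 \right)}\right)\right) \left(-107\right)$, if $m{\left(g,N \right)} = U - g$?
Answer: $337264$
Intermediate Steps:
$s{\left(Y \right)} = -3 + \frac{5 Y}{3}$ ($s{\left(Y \right)} = 2 + \frac{5 \left(Y - 3\right)}{3} = 2 + \frac{5 \left(-3 + Y\right)}{3} = 2 + \frac{-15 + 5 Y}{3} = 2 + \left(-5 + \frac{5 Y}{3}\right) = -3 + \frac{5 Y}{3}$)
$m{\left(g,N \right)} = 8 - g$
$\left(116 + \left(57 + s{\left(2 \right)}\right) \left(-68 + m{\left(-3,7 \right)}\right)\right) \left(-107\right) = \left(116 + \left(57 + \left(-3 + \frac{5}{3} \cdot 2\right)\right) \left(-68 + \left(8 - -3\right)\right)\right) \left(-107\right) = \left(116 + \left(57 + \left(-3 + \frac{10}{3}\right)\right) \left(-68 + \left(8 + 3\right)\right)\right) \left(-107\right) = \left(116 + \left(57 + \frac{1}{3}\right) \left(-68 + 11\right)\right) \left(-107\right) = \left(116 + \frac{172}{3} \left(-57\right)\right) \left(-107\right) = \left(116 - 3268\right) \left(-107\right) = \left(-3152\right) \left(-107\right) = 337264$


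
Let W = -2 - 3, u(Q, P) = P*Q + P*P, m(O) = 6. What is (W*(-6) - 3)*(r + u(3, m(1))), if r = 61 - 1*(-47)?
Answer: 4374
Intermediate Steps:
u(Q, P) = P² + P*Q (u(Q, P) = P*Q + P² = P² + P*Q)
W = -5
r = 108 (r = 61 + 47 = 108)
(W*(-6) - 3)*(r + u(3, m(1))) = (-5*(-6) - 3)*(108 + 6*(6 + 3)) = (30 - 3)*(108 + 6*9) = 27*(108 + 54) = 27*162 = 4374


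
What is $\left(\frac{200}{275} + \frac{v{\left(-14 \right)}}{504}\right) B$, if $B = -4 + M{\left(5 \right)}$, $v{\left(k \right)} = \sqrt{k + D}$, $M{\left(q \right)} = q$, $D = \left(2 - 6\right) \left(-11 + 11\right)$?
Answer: $\frac{8}{11} + \frac{i \sqrt{14}}{504} \approx 0.72727 + 0.0074239 i$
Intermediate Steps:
$D = 0$ ($D = \left(-4\right) 0 = 0$)
$v{\left(k \right)} = \sqrt{k}$ ($v{\left(k \right)} = \sqrt{k + 0} = \sqrt{k}$)
$B = 1$ ($B = -4 + 5 = 1$)
$\left(\frac{200}{275} + \frac{v{\left(-14 \right)}}{504}\right) B = \left(\frac{200}{275} + \frac{\sqrt{-14}}{504}\right) 1 = \left(200 \cdot \frac{1}{275} + i \sqrt{14} \cdot \frac{1}{504}\right) 1 = \left(\frac{8}{11} + \frac{i \sqrt{14}}{504}\right) 1 = \frac{8}{11} + \frac{i \sqrt{14}}{504}$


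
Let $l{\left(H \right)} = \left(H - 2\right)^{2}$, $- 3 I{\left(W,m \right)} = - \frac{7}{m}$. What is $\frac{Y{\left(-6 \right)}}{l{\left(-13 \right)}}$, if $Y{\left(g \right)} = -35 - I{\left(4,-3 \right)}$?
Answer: $- \frac{308}{2025} \approx -0.1521$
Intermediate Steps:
$I{\left(W,m \right)} = \frac{7}{3 m}$ ($I{\left(W,m \right)} = - \frac{\left(-7\right) \frac{1}{m}}{3} = \frac{7}{3 m}$)
$l{\left(H \right)} = \left(-2 + H\right)^{2}$
$Y{\left(g \right)} = - \frac{308}{9}$ ($Y{\left(g \right)} = -35 - \frac{7}{3 \left(-3\right)} = -35 - \frac{7}{3} \left(- \frac{1}{3}\right) = -35 - - \frac{7}{9} = -35 + \frac{7}{9} = - \frac{308}{9}$)
$\frac{Y{\left(-6 \right)}}{l{\left(-13 \right)}} = - \frac{308}{9 \left(-2 - 13\right)^{2}} = - \frac{308}{9 \left(-15\right)^{2}} = - \frac{308}{9 \cdot 225} = \left(- \frac{308}{9}\right) \frac{1}{225} = - \frac{308}{2025}$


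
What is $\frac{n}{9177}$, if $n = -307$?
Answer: $- \frac{307}{9177} \approx -0.033453$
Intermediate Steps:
$\frac{n}{9177} = - \frac{307}{9177}$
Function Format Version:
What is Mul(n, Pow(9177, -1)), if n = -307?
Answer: Rational(-307, 9177) ≈ -0.033453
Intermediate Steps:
Mul(n, Pow(9177, -1)) = Mul(-307, Pow(9177, -1)) = Mul(-307, Rational(1, 9177)) = Rational(-307, 9177)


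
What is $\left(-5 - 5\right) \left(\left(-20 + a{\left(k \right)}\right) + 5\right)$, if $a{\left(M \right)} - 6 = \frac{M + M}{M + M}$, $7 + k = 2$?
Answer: $80$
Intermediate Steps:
$k = -5$ ($k = -7 + 2 = -5$)
$a{\left(M \right)} = 7$ ($a{\left(M \right)} = 6 + \frac{M + M}{M + M} = 6 + \frac{2 M}{2 M} = 6 + 2 M \frac{1}{2 M} = 6 + 1 = 7$)
$\left(-5 - 5\right) \left(\left(-20 + a{\left(k \right)}\right) + 5\right) = \left(-5 - 5\right) \left(\left(-20 + 7\right) + 5\right) = - 10 \left(-13 + 5\right) = \left(-10\right) \left(-8\right) = 80$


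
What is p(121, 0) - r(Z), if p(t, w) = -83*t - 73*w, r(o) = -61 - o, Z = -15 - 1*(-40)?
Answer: -9957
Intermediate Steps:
Z = 25 (Z = -15 + 40 = 25)
p(121, 0) - r(Z) = (-83*121 - 73*0) - (-61 - 1*25) = (-10043 + 0) - (-61 - 25) = -10043 - 1*(-86) = -10043 + 86 = -9957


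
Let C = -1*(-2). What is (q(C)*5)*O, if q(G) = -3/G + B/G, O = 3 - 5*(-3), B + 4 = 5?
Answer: -90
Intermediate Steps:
C = 2
B = 1 (B = -4 + 5 = 1)
O = 18 (O = 3 + 15 = 18)
q(G) = -2/G (q(G) = -3/G + 1/G = -2/G)
(q(C)*5)*O = (-2/2*5)*18 = (-2*1/2*5)*18 = -1*5*18 = -5*18 = -90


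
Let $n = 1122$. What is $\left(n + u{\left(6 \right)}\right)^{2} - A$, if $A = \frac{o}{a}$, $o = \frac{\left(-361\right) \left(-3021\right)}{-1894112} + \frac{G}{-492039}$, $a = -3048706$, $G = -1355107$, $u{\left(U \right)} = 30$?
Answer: $\frac{3770732171807078824313357}{2841323793617567808} \approx 1.3271 \cdot 10^{6}$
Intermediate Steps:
$o = \frac{2030116045325}{931976974368}$ ($o = \frac{\left(-361\right) \left(-3021\right)}{-1894112} - \frac{1355107}{-492039} = 1090581 \left(- \frac{1}{1894112}\right) - - \frac{1355107}{492039} = - \frac{1090581}{1894112} + \frac{1355107}{492039} = \frac{2030116045325}{931976974368} \approx 2.1783$)
$A = - \frac{2030116045325}{2841323793617567808}$ ($A = \frac{2030116045325}{931976974368 \left(-3048706\right)} = \frac{2030116045325}{931976974368} \left(- \frac{1}{3048706}\right) = - \frac{2030116045325}{2841323793617567808} \approx -7.145 \cdot 10^{-7}$)
$\left(n + u{\left(6 \right)}\right)^{2} - A = \left(1122 + 30\right)^{2} - - \frac{2030116045325}{2841323793617567808} = 1152^{2} + \frac{2030116045325}{2841323793617567808} = 1327104 + \frac{2030116045325}{2841323793617567808} = \frac{3770732171807078824313357}{2841323793617567808}$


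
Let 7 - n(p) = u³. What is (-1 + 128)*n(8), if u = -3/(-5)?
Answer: 107696/125 ≈ 861.57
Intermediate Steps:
u = ⅗ (u = -3*(-⅕) = ⅗ ≈ 0.60000)
n(p) = 848/125 (n(p) = 7 - (⅗)³ = 7 - 1*27/125 = 7 - 27/125 = 848/125)
(-1 + 128)*n(8) = (-1 + 128)*(848/125) = 127*(848/125) = 107696/125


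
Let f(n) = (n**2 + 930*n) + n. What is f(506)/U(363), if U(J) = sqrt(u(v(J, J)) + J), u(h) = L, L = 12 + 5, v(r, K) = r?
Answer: 363561*sqrt(95)/95 ≈ 37301.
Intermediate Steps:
f(n) = n**2 + 931*n
L = 17
u(h) = 17
U(J) = sqrt(17 + J)
f(506)/U(363) = (506*(931 + 506))/(sqrt(17 + 363)) = (506*1437)/(sqrt(380)) = 727122/((2*sqrt(95))) = 727122*(sqrt(95)/190) = 363561*sqrt(95)/95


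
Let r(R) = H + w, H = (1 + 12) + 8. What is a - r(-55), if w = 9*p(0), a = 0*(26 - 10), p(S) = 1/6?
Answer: -45/2 ≈ -22.500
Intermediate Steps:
p(S) = 1/6
H = 21 (H = 13 + 8 = 21)
a = 0 (a = 0*16 = 0)
w = 3/2 (w = 9*(1/6) = 3/2 ≈ 1.5000)
r(R) = 45/2 (r(R) = 21 + 3/2 = 45/2)
a - r(-55) = 0 - 1*45/2 = 0 - 45/2 = -45/2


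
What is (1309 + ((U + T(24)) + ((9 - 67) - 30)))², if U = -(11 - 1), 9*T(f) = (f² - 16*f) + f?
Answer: 1525225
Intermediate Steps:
T(f) = -5*f/3 + f²/9 (T(f) = ((f² - 16*f) + f)/9 = (f² - 15*f)/9 = -5*f/3 + f²/9)
U = -10 (U = -1*10 = -10)
(1309 + ((U + T(24)) + ((9 - 67) - 30)))² = (1309 + ((-10 + (⅑)*24*(-15 + 24)) + ((9 - 67) - 30)))² = (1309 + ((-10 + (⅑)*24*9) + (-58 - 30)))² = (1309 + ((-10 + 24) - 88))² = (1309 + (14 - 88))² = (1309 - 74)² = 1235² = 1525225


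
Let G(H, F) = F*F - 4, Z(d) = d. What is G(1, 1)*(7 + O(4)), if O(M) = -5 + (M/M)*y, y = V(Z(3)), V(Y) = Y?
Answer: -15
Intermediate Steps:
G(H, F) = -4 + F² (G(H, F) = F² - 4 = -4 + F²)
y = 3
O(M) = -2 (O(M) = -5 + (M/M)*3 = -5 + 1*3 = -5 + 3 = -2)
G(1, 1)*(7 + O(4)) = (-4 + 1²)*(7 - 2) = (-4 + 1)*5 = -3*5 = -15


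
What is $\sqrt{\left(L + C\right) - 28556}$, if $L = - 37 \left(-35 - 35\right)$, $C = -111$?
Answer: $i \sqrt{26077} \approx 161.48 i$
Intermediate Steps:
$L = 2590$ ($L = \left(-37\right) \left(-70\right) = 2590$)
$\sqrt{\left(L + C\right) - 28556} = \sqrt{\left(2590 - 111\right) - 28556} = \sqrt{2479 - 28556} = \sqrt{-26077} = i \sqrt{26077}$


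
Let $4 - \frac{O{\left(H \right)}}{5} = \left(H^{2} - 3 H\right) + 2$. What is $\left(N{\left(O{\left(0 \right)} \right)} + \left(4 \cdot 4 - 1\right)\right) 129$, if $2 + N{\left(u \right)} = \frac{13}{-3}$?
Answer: $1118$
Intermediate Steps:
$O{\left(H \right)} = 10 - 5 H^{2} + 15 H$ ($O{\left(H \right)} = 20 - 5 \left(\left(H^{2} - 3 H\right) + 2\right) = 20 - 5 \left(2 + H^{2} - 3 H\right) = 20 - \left(10 - 15 H + 5 H^{2}\right) = 10 - 5 H^{2} + 15 H$)
$N{\left(u \right)} = - \frac{19}{3}$ ($N{\left(u \right)} = -2 + \frac{13}{-3} = -2 + 13 \left(- \frac{1}{3}\right) = -2 - \frac{13}{3} = - \frac{19}{3}$)
$\left(N{\left(O{\left(0 \right)} \right)} + \left(4 \cdot 4 - 1\right)\right) 129 = \left(- \frac{19}{3} + \left(4 \cdot 4 - 1\right)\right) 129 = \left(- \frac{19}{3} + \left(16 - 1\right)\right) 129 = \left(- \frac{19}{3} + 15\right) 129 = \frac{26}{3} \cdot 129 = 1118$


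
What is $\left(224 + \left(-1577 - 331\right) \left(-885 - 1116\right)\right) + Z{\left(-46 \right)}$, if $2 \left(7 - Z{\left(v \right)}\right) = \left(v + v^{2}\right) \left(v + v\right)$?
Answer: $3913359$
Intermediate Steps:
$Z{\left(v \right)} = 7 - v \left(v + v^{2}\right)$ ($Z{\left(v \right)} = 7 - \frac{\left(v + v^{2}\right) \left(v + v\right)}{2} = 7 - \frac{\left(v + v^{2}\right) 2 v}{2} = 7 - \frac{2 v \left(v + v^{2}\right)}{2} = 7 - v \left(v + v^{2}\right)$)
$\left(224 + \left(-1577 - 331\right) \left(-885 - 1116\right)\right) + Z{\left(-46 \right)} = \left(224 + \left(-1577 - 331\right) \left(-885 - 1116\right)\right) - -95227 = \left(224 - -3817908\right) - -95227 = \left(224 + 3817908\right) + \left(7 - 2116 + 97336\right) = 3818132 + 95227 = 3913359$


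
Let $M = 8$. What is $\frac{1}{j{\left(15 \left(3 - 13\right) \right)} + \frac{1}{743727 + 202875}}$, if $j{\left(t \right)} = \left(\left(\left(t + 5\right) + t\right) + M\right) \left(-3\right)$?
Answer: $\frac{946602}{815024323} \approx 0.0011614$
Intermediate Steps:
$j{\left(t \right)} = -39 - 6 t$ ($j{\left(t \right)} = \left(\left(\left(t + 5\right) + t\right) + 8\right) \left(-3\right) = \left(\left(\left(5 + t\right) + t\right) + 8\right) \left(-3\right) = \left(\left(5 + 2 t\right) + 8\right) \left(-3\right) = \left(13 + 2 t\right) \left(-3\right) = -39 - 6 t$)
$\frac{1}{j{\left(15 \left(3 - 13\right) \right)} + \frac{1}{743727 + 202875}} = \frac{1}{\left(-39 - 6 \cdot 15 \left(3 - 13\right)\right) + \frac{1}{743727 + 202875}} = \frac{1}{\left(-39 - 6 \cdot 15 \left(-10\right)\right) + \frac{1}{946602}} = \frac{1}{\left(-39 - -900\right) + \frac{1}{946602}} = \frac{1}{\left(-39 + 900\right) + \frac{1}{946602}} = \frac{1}{861 + \frac{1}{946602}} = \frac{1}{\frac{815024323}{946602}} = \frac{946602}{815024323}$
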